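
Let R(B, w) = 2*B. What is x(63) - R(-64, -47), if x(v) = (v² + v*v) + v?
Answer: 8129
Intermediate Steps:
x(v) = v + 2*v² (x(v) = (v² + v²) + v = 2*v² + v = v + 2*v²)
x(63) - R(-64, -47) = 63*(1 + 2*63) - 2*(-64) = 63*(1 + 126) - 1*(-128) = 63*127 + 128 = 8001 + 128 = 8129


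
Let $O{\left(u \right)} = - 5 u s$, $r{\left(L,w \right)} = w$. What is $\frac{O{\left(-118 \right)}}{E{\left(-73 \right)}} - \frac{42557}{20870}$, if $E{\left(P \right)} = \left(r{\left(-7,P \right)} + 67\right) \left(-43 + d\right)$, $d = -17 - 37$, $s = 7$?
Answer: $\frac{30712463}{6073170} \approx 5.0571$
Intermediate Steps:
$O{\left(u \right)} = - 35 u$ ($O{\left(u \right)} = - 5 u 7 = - 35 u$)
$d = -54$ ($d = -17 - 37 = -54$)
$E{\left(P \right)} = -6499 - 97 P$ ($E{\left(P \right)} = \left(P + 67\right) \left(-43 - 54\right) = \left(67 + P\right) \left(-97\right) = -6499 - 97 P$)
$\frac{O{\left(-118 \right)}}{E{\left(-73 \right)}} - \frac{42557}{20870} = \frac{\left(-35\right) \left(-118\right)}{-6499 - -7081} - \frac{42557}{20870} = \frac{4130}{-6499 + 7081} - \frac{42557}{20870} = \frac{4130}{582} - \frac{42557}{20870} = 4130 \cdot \frac{1}{582} - \frac{42557}{20870} = \frac{2065}{291} - \frac{42557}{20870} = \frac{30712463}{6073170}$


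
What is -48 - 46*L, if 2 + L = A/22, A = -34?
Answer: 1266/11 ≈ 115.09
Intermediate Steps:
L = -39/11 (L = -2 - 34/22 = -2 - 34*1/22 = -2 - 17/11 = -39/11 ≈ -3.5455)
-48 - 46*L = -48 - 46*(-39/11) = -48 + 1794/11 = 1266/11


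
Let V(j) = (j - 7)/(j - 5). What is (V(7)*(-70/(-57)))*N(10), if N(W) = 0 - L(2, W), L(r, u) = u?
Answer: 0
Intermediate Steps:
N(W) = -W (N(W) = 0 - W = -W)
V(j) = (-7 + j)/(-5 + j)
(V(7)*(-70/(-57)))*N(10) = (((-7 + 7)/(-5 + 7))*(-70/(-57)))*(-1*10) = ((0/2)*(-70*(-1/57)))*(-10) = (((½)*0)*(70/57))*(-10) = (0*(70/57))*(-10) = 0*(-10) = 0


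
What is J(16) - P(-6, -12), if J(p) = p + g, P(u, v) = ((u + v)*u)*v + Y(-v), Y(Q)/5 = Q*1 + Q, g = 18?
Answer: 1210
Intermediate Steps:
Y(Q) = 10*Q (Y(Q) = 5*(Q*1 + Q) = 5*(Q + Q) = 5*(2*Q) = 10*Q)
P(u, v) = -10*v + u*v*(u + v) (P(u, v) = ((u + v)*u)*v + 10*(-v) = (u*(u + v))*v - 10*v = u*v*(u + v) - 10*v = -10*v + u*v*(u + v))
J(p) = 18 + p (J(p) = p + 18 = 18 + p)
J(16) - P(-6, -12) = (18 + 16) - (-12)*(-10 + (-6)² - 6*(-12)) = 34 - (-12)*(-10 + 36 + 72) = 34 - (-12)*98 = 34 - 1*(-1176) = 34 + 1176 = 1210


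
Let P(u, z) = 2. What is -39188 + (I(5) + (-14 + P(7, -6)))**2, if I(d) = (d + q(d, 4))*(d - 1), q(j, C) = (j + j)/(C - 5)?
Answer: -38164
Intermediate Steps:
q(j, C) = 2*j/(-5 + C) (q(j, C) = (2*j)/(-5 + C) = 2*j/(-5 + C))
I(d) = -d*(-1 + d) (I(d) = (d + 2*d/(-5 + 4))*(d - 1) = (d + 2*d/(-1))*(-1 + d) = (d + 2*d*(-1))*(-1 + d) = (d - 2*d)*(-1 + d) = (-d)*(-1 + d) = -d*(-1 + d))
-39188 + (I(5) + (-14 + P(7, -6)))**2 = -39188 + (5*(1 - 1*5) + (-14 + 2))**2 = -39188 + (5*(1 - 5) - 12)**2 = -39188 + (5*(-4) - 12)**2 = -39188 + (-20 - 12)**2 = -39188 + (-32)**2 = -39188 + 1024 = -38164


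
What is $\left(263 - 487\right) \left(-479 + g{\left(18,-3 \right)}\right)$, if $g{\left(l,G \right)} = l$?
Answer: $103264$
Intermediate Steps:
$\left(263 - 487\right) \left(-479 + g{\left(18,-3 \right)}\right) = \left(263 - 487\right) \left(-479 + 18\right) = \left(263 - 487\right) \left(-461\right) = \left(-224\right) \left(-461\right) = 103264$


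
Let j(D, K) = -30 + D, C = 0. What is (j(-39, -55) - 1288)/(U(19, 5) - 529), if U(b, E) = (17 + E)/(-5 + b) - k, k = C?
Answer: 9499/3692 ≈ 2.5729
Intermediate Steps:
k = 0
U(b, E) = (17 + E)/(-5 + b) (U(b, E) = (17 + E)/(-5 + b) - 1*0 = (17 + E)/(-5 + b) + 0 = (17 + E)/(-5 + b))
(j(-39, -55) - 1288)/(U(19, 5) - 529) = ((-30 - 39) - 1288)/((17 + 5)/(-5 + 19) - 529) = (-69 - 1288)/(22/14 - 529) = -1357/((1/14)*22 - 529) = -1357/(11/7 - 529) = -1357/(-3692/7) = -1357*(-7/3692) = 9499/3692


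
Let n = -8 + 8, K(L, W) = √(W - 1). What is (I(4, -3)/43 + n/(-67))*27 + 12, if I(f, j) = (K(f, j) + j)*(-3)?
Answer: 759/43 - 162*I/43 ≈ 17.651 - 3.7674*I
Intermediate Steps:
K(L, W) = √(-1 + W)
n = 0
I(f, j) = -3*j - 3*√(-1 + j) (I(f, j) = (√(-1 + j) + j)*(-3) = (j + √(-1 + j))*(-3) = -3*j - 3*√(-1 + j))
(I(4, -3)/43 + n/(-67))*27 + 12 = ((-3*(-3) - 3*√(-1 - 3))/43 + 0/(-67))*27 + 12 = ((9 - 6*I)*(1/43) + 0*(-1/67))*27 + 12 = ((9 - 6*I)*(1/43) + 0)*27 + 12 = ((9/43 - 6*I/43) + 0)*27 + 12 = (9/43 - 6*I/43)*27 + 12 = (243/43 - 162*I/43) + 12 = 759/43 - 162*I/43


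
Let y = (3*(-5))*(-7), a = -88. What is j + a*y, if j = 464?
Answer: -8776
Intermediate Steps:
y = 105 (y = -15*(-7) = 105)
j + a*y = 464 - 88*105 = 464 - 9240 = -8776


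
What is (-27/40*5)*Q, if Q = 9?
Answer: -243/8 ≈ -30.375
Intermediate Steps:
(-27/40*5)*Q = (-27/40*5)*9 = (-27*1/40*5)*9 = -27/40*5*9 = -27/8*9 = -243/8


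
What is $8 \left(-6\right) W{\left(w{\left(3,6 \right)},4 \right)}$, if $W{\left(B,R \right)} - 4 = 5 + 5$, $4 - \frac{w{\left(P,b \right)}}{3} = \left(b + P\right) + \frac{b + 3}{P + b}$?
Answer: $-672$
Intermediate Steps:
$w{\left(P,b \right)} = 12 - 3 P - 3 b - \frac{3 \left(3 + b\right)}{P + b}$ ($w{\left(P,b \right)} = 12 - 3 \left(\left(b + P\right) + \frac{b + 3}{P + b}\right) = 12 - 3 \left(\left(P + b\right) + \frac{3 + b}{P + b}\right) = 12 - 3 \left(P + b + \frac{3 + b}{P + b}\right) = 12 - \left(3 P + 3 b + \frac{3 \left(3 + b\right)}{P + b}\right) = 12 - 3 P - 3 b - \frac{3 \left(3 + b\right)}{P + b}$)
$W{\left(B,R \right)} = 14$ ($W{\left(B,R \right)} = 4 + \left(5 + 5\right) = 4 + 10 = 14$)
$8 \left(-6\right) W{\left(w{\left(3,6 \right)},4 \right)} = 8 \left(-6\right) 14 = \left(-48\right) 14 = -672$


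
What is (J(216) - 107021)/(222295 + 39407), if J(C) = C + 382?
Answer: -3433/8442 ≈ -0.40666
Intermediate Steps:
J(C) = 382 + C
(J(216) - 107021)/(222295 + 39407) = ((382 + 216) - 107021)/(222295 + 39407) = (598 - 107021)/261702 = -106423*1/261702 = -3433/8442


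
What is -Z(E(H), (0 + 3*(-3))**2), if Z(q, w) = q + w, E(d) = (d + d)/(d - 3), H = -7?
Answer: -412/5 ≈ -82.400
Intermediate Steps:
E(d) = 2*d/(-3 + d) (E(d) = (2*d)/(-3 + d) = 2*d/(-3 + d))
-Z(E(H), (0 + 3*(-3))**2) = -(2*(-7)/(-3 - 7) + (0 + 3*(-3))**2) = -(2*(-7)/(-10) + (0 - 9)**2) = -(2*(-7)*(-1/10) + (-9)**2) = -(7/5 + 81) = -1*412/5 = -412/5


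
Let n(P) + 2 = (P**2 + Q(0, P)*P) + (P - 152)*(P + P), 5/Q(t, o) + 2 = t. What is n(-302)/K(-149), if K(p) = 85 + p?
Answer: -366173/64 ≈ -5721.5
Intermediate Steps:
Q(t, o) = 5/(-2 + t)
n(P) = -2 + P**2 - 5*P/2 + 2*P*(-152 + P) (n(P) = -2 + ((P**2 + (5/(-2 + 0))*P) + (P - 152)*(P + P)) = -2 + ((P**2 + (5/(-2))*P) + (-152 + P)*(2*P)) = -2 + ((P**2 + (5*(-1/2))*P) + 2*P*(-152 + P)) = -2 + ((P**2 - 5*P/2) + 2*P*(-152 + P)) = -2 + (P**2 - 5*P/2 + 2*P*(-152 + P)) = -2 + P**2 - 5*P/2 + 2*P*(-152 + P))
n(-302)/K(-149) = (-2 + 3*(-302)**2 - 613/2*(-302))/(85 - 149) = (-2 + 3*91204 + 92563)/(-64) = (-2 + 273612 + 92563)*(-1/64) = 366173*(-1/64) = -366173/64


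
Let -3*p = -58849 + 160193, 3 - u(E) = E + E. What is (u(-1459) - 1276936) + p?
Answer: -3923389/3 ≈ -1.3078e+6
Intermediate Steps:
u(E) = 3 - 2*E (u(E) = 3 - (E + E) = 3 - 2*E)
p = -101344/3 (p = -(-58849 + 160193)/3 = -1/3*101344 = -101344/3 ≈ -33781.)
(u(-1459) - 1276936) + p = ((3 - 2*(-1459)) - 1276936) - 101344/3 = ((3 + 2918) - 1276936) - 101344/3 = (2921 - 1276936) - 101344/3 = -1274015 - 101344/3 = -3923389/3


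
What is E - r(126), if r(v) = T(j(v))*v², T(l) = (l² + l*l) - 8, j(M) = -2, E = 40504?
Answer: 40504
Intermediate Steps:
T(l) = -8 + 2*l² (T(l) = (l² + l²) - 8 = 2*l² - 8 = -8 + 2*l²)
r(v) = 0 (r(v) = (-8 + 2*(-2)²)*v² = (-8 + 2*4)*v² = (-8 + 8)*v² = 0*v² = 0)
E - r(126) = 40504 - 1*0 = 40504 + 0 = 40504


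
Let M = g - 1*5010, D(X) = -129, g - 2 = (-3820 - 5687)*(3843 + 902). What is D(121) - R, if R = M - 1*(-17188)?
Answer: 45098406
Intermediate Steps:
g = -45110713 (g = 2 + (-3820 - 5687)*(3843 + 902) = 2 - 9507*4745 = 2 - 45110715 = -45110713)
M = -45115723 (M = -45110713 - 1*5010 = -45110713 - 5010 = -45115723)
R = -45098535 (R = -45115723 - 1*(-17188) = -45115723 + 17188 = -45098535)
D(121) - R = -129 - 1*(-45098535) = -129 + 45098535 = 45098406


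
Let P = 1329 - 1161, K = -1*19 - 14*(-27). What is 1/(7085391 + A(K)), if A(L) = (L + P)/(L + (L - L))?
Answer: 359/2543655896 ≈ 1.4114e-7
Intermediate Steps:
K = 359 (K = -19 + 378 = 359)
P = 168
A(L) = (168 + L)/L (A(L) = (L + 168)/(L + (L - L)) = (168 + L)/(L + 0) = (168 + L)/L)
1/(7085391 + A(K)) = 1/(7085391 + (168 + 359)/359) = 1/(7085391 + (1/359)*527) = 1/(7085391 + 527/359) = 1/(2543655896/359) = 359/2543655896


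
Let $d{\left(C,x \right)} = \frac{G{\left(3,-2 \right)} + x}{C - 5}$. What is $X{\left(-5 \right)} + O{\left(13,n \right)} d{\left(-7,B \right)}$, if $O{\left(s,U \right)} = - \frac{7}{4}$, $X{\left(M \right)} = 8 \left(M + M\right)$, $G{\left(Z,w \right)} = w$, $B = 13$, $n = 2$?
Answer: $- \frac{3763}{48} \approx -78.396$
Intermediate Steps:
$X{\left(M \right)} = 16 M$ ($X{\left(M \right)} = 8 \cdot 2 M = 16 M$)
$O{\left(s,U \right)} = - \frac{7}{4}$ ($O{\left(s,U \right)} = \left(-7\right) \frac{1}{4} = - \frac{7}{4}$)
$d{\left(C,x \right)} = \frac{-2 + x}{-5 + C}$ ($d{\left(C,x \right)} = \frac{-2 + x}{C - 5} = \frac{-2 + x}{-5 + C}$)
$X{\left(-5 \right)} + O{\left(13,n \right)} d{\left(-7,B \right)} = 16 \left(-5\right) - \frac{7 \frac{-2 + 13}{-5 - 7}}{4} = -80 - \frac{7 \frac{1}{-12} \cdot 11}{4} = -80 - \frac{7 \left(\left(- \frac{1}{12}\right) 11\right)}{4} = -80 - - \frac{77}{48} = -80 + \frac{77}{48} = - \frac{3763}{48}$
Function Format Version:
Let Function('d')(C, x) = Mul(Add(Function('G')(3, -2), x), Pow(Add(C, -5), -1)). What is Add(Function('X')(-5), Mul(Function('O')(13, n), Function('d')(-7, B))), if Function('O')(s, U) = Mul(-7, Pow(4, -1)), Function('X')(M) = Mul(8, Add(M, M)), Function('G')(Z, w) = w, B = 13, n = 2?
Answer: Rational(-3763, 48) ≈ -78.396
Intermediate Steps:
Function('X')(M) = Mul(16, M) (Function('X')(M) = Mul(8, Mul(2, M)) = Mul(16, M))
Function('O')(s, U) = Rational(-7, 4) (Function('O')(s, U) = Mul(-7, Rational(1, 4)) = Rational(-7, 4))
Function('d')(C, x) = Mul(Pow(Add(-5, C), -1), Add(-2, x)) (Function('d')(C, x) = Mul(Add(-2, x), Pow(Add(C, -5), -1)) = Mul(Add(-2, x), Pow(Add(-5, C), -1)) = Mul(Pow(Add(-5, C), -1), Add(-2, x)))
Add(Function('X')(-5), Mul(Function('O')(13, n), Function('d')(-7, B))) = Add(Mul(16, -5), Mul(Rational(-7, 4), Mul(Pow(Add(-5, -7), -1), Add(-2, 13)))) = Add(-80, Mul(Rational(-7, 4), Mul(Pow(-12, -1), 11))) = Add(-80, Mul(Rational(-7, 4), Mul(Rational(-1, 12), 11))) = Add(-80, Mul(Rational(-7, 4), Rational(-11, 12))) = Add(-80, Rational(77, 48)) = Rational(-3763, 48)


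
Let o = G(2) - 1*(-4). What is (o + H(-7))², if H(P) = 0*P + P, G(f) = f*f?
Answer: 1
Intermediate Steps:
G(f) = f²
H(P) = P (H(P) = 0 + P = P)
o = 8 (o = 2² - 1*(-4) = 4 + 4 = 8)
(o + H(-7))² = (8 - 7)² = 1² = 1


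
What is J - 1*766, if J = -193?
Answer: -959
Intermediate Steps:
J - 1*766 = -193 - 1*766 = -193 - 766 = -959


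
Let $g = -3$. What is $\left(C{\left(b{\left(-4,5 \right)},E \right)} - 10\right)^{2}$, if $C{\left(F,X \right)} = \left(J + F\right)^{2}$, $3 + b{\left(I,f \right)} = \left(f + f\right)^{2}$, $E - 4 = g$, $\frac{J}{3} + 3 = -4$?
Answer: $33246756$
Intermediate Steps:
$J = -21$ ($J = -9 + 3 \left(-4\right) = -9 - 12 = -21$)
$E = 1$ ($E = 4 - 3 = 1$)
$b{\left(I,f \right)} = -3 + 4 f^{2}$ ($b{\left(I,f \right)} = -3 + \left(f + f\right)^{2} = -3 + \left(2 f\right)^{2} = -3 + 4 f^{2}$)
$C{\left(F,X \right)} = \left(-21 + F\right)^{2}$
$\left(C{\left(b{\left(-4,5 \right)},E \right)} - 10\right)^{2} = \left(\left(-21 - \left(3 - 4 \cdot 5^{2}\right)\right)^{2} - 10\right)^{2} = \left(\left(-21 + \left(-3 + 4 \cdot 25\right)\right)^{2} - 10\right)^{2} = \left(\left(-21 + \left(-3 + 100\right)\right)^{2} - 10\right)^{2} = \left(\left(-21 + 97\right)^{2} - 10\right)^{2} = \left(76^{2} - 10\right)^{2} = \left(5776 - 10\right)^{2} = 5766^{2} = 33246756$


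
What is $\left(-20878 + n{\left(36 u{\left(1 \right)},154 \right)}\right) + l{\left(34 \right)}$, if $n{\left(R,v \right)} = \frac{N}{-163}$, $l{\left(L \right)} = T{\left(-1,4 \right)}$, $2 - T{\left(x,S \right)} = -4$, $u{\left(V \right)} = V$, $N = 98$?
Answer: $- \frac{3402234}{163} \approx -20873.0$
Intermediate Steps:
$T{\left(x,S \right)} = 6$ ($T{\left(x,S \right)} = 2 - -4 = 2 + 4 = 6$)
$l{\left(L \right)} = 6$
$n{\left(R,v \right)} = - \frac{98}{163}$ ($n{\left(R,v \right)} = \frac{98}{-163} = 98 \left(- \frac{1}{163}\right) = - \frac{98}{163}$)
$\left(-20878 + n{\left(36 u{\left(1 \right)},154 \right)}\right) + l{\left(34 \right)} = \left(-20878 - \frac{98}{163}\right) + 6 = - \frac{3403212}{163} + 6 = - \frac{3402234}{163}$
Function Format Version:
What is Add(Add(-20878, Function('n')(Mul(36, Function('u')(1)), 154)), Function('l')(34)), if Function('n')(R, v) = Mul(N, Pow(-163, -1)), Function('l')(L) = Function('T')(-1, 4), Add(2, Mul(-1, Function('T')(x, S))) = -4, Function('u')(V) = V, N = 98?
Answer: Rational(-3402234, 163) ≈ -20873.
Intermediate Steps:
Function('T')(x, S) = 6 (Function('T')(x, S) = Add(2, Mul(-1, -4)) = Add(2, 4) = 6)
Function('l')(L) = 6
Function('n')(R, v) = Rational(-98, 163) (Function('n')(R, v) = Mul(98, Pow(-163, -1)) = Mul(98, Rational(-1, 163)) = Rational(-98, 163))
Add(Add(-20878, Function('n')(Mul(36, Function('u')(1)), 154)), Function('l')(34)) = Add(Add(-20878, Rational(-98, 163)), 6) = Add(Rational(-3403212, 163), 6) = Rational(-3402234, 163)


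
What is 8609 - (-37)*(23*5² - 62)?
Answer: 27590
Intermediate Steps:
8609 - (-37)*(23*5² - 62) = 8609 - (-37)*(23*25 - 62) = 8609 - (-37)*(575 - 62) = 8609 - (-37)*513 = 8609 - 1*(-18981) = 8609 + 18981 = 27590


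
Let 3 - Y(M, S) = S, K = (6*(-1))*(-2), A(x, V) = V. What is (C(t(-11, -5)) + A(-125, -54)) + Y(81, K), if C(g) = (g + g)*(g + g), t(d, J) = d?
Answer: 421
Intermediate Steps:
C(g) = 4*g**2 (C(g) = (2*g)*(2*g) = 4*g**2)
K = 12 (K = -6*(-2) = 12)
Y(M, S) = 3 - S
(C(t(-11, -5)) + A(-125, -54)) + Y(81, K) = (4*(-11)**2 - 54) + (3 - 1*12) = (4*121 - 54) + (3 - 12) = (484 - 54) - 9 = 430 - 9 = 421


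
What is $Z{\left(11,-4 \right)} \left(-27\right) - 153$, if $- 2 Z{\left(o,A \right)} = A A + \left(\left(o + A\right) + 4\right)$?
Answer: $\frac{423}{2} \approx 211.5$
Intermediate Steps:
$Z{\left(o,A \right)} = -2 - \frac{A}{2} - \frac{o}{2} - \frac{A^{2}}{2}$ ($Z{\left(o,A \right)} = - \frac{A A + \left(\left(o + A\right) + 4\right)}{2} = - \frac{A^{2} + \left(\left(A + o\right) + 4\right)}{2} = - \frac{A^{2} + \left(4 + A + o\right)}{2} = - \frac{4 + A + o + A^{2}}{2} = -2 - \frac{A}{2} - \frac{o}{2} - \frac{A^{2}}{2}$)
$Z{\left(11,-4 \right)} \left(-27\right) - 153 = \left(-2 - -2 - \frac{11}{2} - \frac{\left(-4\right)^{2}}{2}\right) \left(-27\right) - 153 = \left(-2 + 2 - \frac{11}{2} - 8\right) \left(-27\right) - 153 = \left(- \frac{27}{2}\right) \left(-27\right) - 153 = \frac{729}{2} - 153 = \frac{423}{2}$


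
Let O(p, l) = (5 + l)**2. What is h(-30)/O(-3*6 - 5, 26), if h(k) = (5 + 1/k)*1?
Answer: 149/28830 ≈ 0.0051682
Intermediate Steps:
h(k) = 5 + 1/k
h(-30)/O(-3*6 - 5, 26) = (5 + 1/(-30))/((5 + 26)**2) = (5 - 1/30)/(31**2) = (149/30)/961 = (149/30)*(1/961) = 149/28830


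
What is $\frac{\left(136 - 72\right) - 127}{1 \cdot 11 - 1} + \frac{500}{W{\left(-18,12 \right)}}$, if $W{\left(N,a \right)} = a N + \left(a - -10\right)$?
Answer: $- \frac{8611}{970} \approx -8.8773$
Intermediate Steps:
$W{\left(N,a \right)} = 10 + a + N a$ ($W{\left(N,a \right)} = N a + \left(a + 10\right) = N a + \left(10 + a\right) = 10 + a + N a$)
$\frac{\left(136 - 72\right) - 127}{1 \cdot 11 - 1} + \frac{500}{W{\left(-18,12 \right)}} = \frac{\left(136 - 72\right) - 127}{1 \cdot 11 - 1} + \frac{500}{10 + 12 - 216} = \frac{64 - 127}{11 - 1} + \frac{500}{10 + 12 - 216} = - \frac{63}{10} + \frac{500}{-194} = \left(-63\right) \frac{1}{10} + 500 \left(- \frac{1}{194}\right) = - \frac{63}{10} - \frac{250}{97} = - \frac{8611}{970}$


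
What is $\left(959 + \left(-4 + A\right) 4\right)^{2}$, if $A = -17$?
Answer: $765625$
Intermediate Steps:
$\left(959 + \left(-4 + A\right) 4\right)^{2} = \left(959 + \left(-4 - 17\right) 4\right)^{2} = \left(959 - 84\right)^{2} = 875^{2} = 765625$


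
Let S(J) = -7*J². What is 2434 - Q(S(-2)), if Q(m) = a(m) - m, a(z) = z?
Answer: 2434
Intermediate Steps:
Q(m) = 0 (Q(m) = m - m = 0)
2434 - Q(S(-2)) = 2434 - 1*0 = 2434 + 0 = 2434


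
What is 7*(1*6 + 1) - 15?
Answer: 34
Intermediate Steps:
7*(1*6 + 1) - 15 = 7*(6 + 1) - 15 = 7*7 - 15 = 49 - 15 = 34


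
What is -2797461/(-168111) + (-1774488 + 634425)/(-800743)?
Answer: 270189382724/14957078497 ≈ 18.064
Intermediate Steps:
-2797461/(-168111) + (-1774488 + 634425)/(-800743) = -2797461*(-1/168111) - 1140063*(-1/800743) = 310829/18679 + 1140063/800743 = 270189382724/14957078497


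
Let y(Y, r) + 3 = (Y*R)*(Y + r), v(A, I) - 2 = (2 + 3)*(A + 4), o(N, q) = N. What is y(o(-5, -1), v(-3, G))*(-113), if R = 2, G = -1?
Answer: 2599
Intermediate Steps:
v(A, I) = 22 + 5*A (v(A, I) = 2 + (2 + 3)*(A + 4) = 2 + 5*(4 + A) = 2 + (20 + 5*A) = 22 + 5*A)
y(Y, r) = -3 + 2*Y*(Y + r) (y(Y, r) = -3 + (Y*2)*(Y + r) = -3 + (2*Y)*(Y + r) = -3 + 2*Y*(Y + r))
y(o(-5, -1), v(-3, G))*(-113) = (-3 + 2*(-5)**2 + 2*(-5)*(22 + 5*(-3)))*(-113) = (-3 + 2*25 + 2*(-5)*(22 - 15))*(-113) = (-3 + 50 + 2*(-5)*7)*(-113) = (-3 + 50 - 70)*(-113) = -23*(-113) = 2599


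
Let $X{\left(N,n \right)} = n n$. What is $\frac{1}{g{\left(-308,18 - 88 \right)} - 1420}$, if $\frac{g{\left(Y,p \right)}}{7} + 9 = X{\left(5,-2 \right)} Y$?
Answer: $- \frac{1}{10107} \approx -9.8941 \cdot 10^{-5}$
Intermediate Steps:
$X{\left(N,n \right)} = n^{2}$
$g{\left(Y,p \right)} = -63 + 28 Y$ ($g{\left(Y,p \right)} = -63 + 7 \left(-2\right)^{2} Y = -63 + 7 \cdot 4 Y = -63 + 28 Y$)
$\frac{1}{g{\left(-308,18 - 88 \right)} - 1420} = \frac{1}{\left(-63 + 28 \left(-308\right)\right) - 1420} = \frac{1}{\left(-63 - 8624\right) - 1420} = \frac{1}{-8687 - 1420} = \frac{1}{-10107} = - \frac{1}{10107}$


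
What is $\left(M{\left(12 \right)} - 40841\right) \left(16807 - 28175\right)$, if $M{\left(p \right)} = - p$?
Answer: $464416904$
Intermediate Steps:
$\left(M{\left(12 \right)} - 40841\right) \left(16807 - 28175\right) = \left(\left(-1\right) 12 - 40841\right) \left(16807 - 28175\right) = \left(-12 - 40841\right) \left(16807 - 28175\right) = \left(-40853\right) \left(-11368\right) = 464416904$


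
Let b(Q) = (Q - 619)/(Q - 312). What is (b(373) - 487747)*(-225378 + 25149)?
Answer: 5957375994177/61 ≈ 9.7662e+10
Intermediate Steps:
b(Q) = (-619 + Q)/(-312 + Q)
(b(373) - 487747)*(-225378 + 25149) = ((-619 + 373)/(-312 + 373) - 487747)*(-225378 + 25149) = (-246/61 - 487747)*(-200229) = -29752813/61*(-200229) = 5957375994177/61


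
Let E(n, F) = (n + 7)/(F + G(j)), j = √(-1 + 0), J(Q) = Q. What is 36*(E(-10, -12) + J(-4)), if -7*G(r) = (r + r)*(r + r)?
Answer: -2691/20 ≈ -134.55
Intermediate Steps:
j = I (j = √(-1) = I ≈ 1.0*I)
G(r) = -4*r²/7 (G(r) = -(r + r)*(r + r)/7 = -2*r*2*r/7 = -4*r²/7)
E(n, F) = (7 + n)/(4/7 + F) (E(n, F) = (n + 7)/(F - 4*I²/7) = (7 + n)/(F - 4/7*(-1)) = (7 + n)/(F + 4/7) = (7 + n)/(4/7 + F))
36*(E(-10, -12) + J(-4)) = 36*(7*(7 - 10)/(4 + 7*(-12)) - 4) = 36*(7*(-3)/(4 - 84) - 4) = 36*(7*(-3)/(-80) - 4) = 36*(7*(-1/80)*(-3) - 4) = 36*(21/80 - 4) = 36*(-299/80) = -2691/20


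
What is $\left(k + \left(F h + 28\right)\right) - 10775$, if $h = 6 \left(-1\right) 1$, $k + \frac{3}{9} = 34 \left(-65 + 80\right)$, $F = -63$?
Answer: $- \frac{29578}{3} \approx -9859.3$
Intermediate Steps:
$k = \frac{1529}{3}$ ($k = - \frac{1}{3} + 34 \left(-65 + 80\right) = - \frac{1}{3} + 34 \cdot 15 = - \frac{1}{3} + 510 = \frac{1529}{3} \approx 509.67$)
$h = -6$ ($h = \left(-6\right) 1 = -6$)
$\left(k + \left(F h + 28\right)\right) - 10775 = \left(\frac{1529}{3} + \left(\left(-63\right) \left(-6\right) + 28\right)\right) - 10775 = \left(\frac{1529}{3} + \left(378 + 28\right)\right) - 10775 = \left(\frac{1529}{3} + 406\right) - 10775 = \frac{2747}{3} - 10775 = - \frac{29578}{3}$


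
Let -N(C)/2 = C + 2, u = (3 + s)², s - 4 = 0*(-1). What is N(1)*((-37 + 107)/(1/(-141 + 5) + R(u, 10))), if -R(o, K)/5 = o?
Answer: 19040/11107 ≈ 1.7142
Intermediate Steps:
s = 4 (s = 4 + 0*(-1) = 4 + 0 = 4)
u = 49 (u = (3 + 4)² = 7² = 49)
R(o, K) = -5*o
N(C) = -4 - 2*C (N(C) = -2*(C + 2) = -2*(2 + C) = -4 - 2*C)
N(1)*((-37 + 107)/(1/(-141 + 5) + R(u, 10))) = (-4 - 2*1)*((-37 + 107)/(1/(-141 + 5) - 5*49)) = (-4 - 2)*(70/(1/(-136) - 245)) = -420/(-1/136 - 245) = -420/(-33321/136) = -420*(-136)/33321 = -6*(-9520/33321) = 19040/11107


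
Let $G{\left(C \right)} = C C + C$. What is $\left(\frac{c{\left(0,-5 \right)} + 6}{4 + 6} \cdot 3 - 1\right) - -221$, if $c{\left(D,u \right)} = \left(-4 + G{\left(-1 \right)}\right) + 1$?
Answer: $\frac{2209}{10} \approx 220.9$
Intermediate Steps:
$G{\left(C \right)} = C + C^{2}$ ($G{\left(C \right)} = C^{2} + C = C + C^{2}$)
$c{\left(D,u \right)} = -3$ ($c{\left(D,u \right)} = \left(-4 - \left(1 - 1\right)\right) + 1 = \left(-4 - 0\right) + 1 = \left(-4 + 0\right) + 1 = -4 + 1 = -3$)
$\left(\frac{c{\left(0,-5 \right)} + 6}{4 + 6} \cdot 3 - 1\right) - -221 = \left(\frac{-3 + 6}{4 + 6} \cdot 3 - 1\right) - -221 = \left(\frac{3}{10} \cdot 3 - 1\right) + 221 = \left(\frac{9}{10} - 1\right) + 221 = - \frac{1}{10} + 221 = \frac{2209}{10}$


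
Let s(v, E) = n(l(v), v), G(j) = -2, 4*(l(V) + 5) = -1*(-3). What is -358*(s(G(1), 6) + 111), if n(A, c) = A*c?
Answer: -42781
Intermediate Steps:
l(V) = -17/4 (l(V) = -5 + (-1*(-3))/4 = -5 + (1/4)*3 = -5 + 3/4 = -17/4)
s(v, E) = -17*v/4
-358*(s(G(1), 6) + 111) = -358*(-17/4*(-2) + 111) = -358*(17/2 + 111) = -358*239/2 = -42781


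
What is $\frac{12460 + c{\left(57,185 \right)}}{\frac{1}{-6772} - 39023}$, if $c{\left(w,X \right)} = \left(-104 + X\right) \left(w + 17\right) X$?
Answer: $- \frac{7593782200}{264263757} \approx -28.736$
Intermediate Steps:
$c{\left(w,X \right)} = X \left(-104 + X\right) \left(17 + w\right)$ ($c{\left(w,X \right)} = \left(-104 + X\right) \left(17 + w\right) X = X \left(-104 + X\right) \left(17 + w\right)$)
$\frac{12460 + c{\left(57,185 \right)}}{\frac{1}{-6772} - 39023} = \frac{12460 + 185 \left(-1768 - 5928 + 17 \cdot 185 + 185 \cdot 57\right)}{\frac{1}{-6772} - 39023} = \frac{12460 + 185 \left(-1768 - 5928 + 3145 + 10545\right)}{- \frac{1}{6772} - 39023} = \frac{12460 + 185 \cdot 5994}{- \frac{264263757}{6772}} = \left(12460 + 1108890\right) \left(- \frac{6772}{264263757}\right) = 1121350 \left(- \frac{6772}{264263757}\right) = - \frac{7593782200}{264263757}$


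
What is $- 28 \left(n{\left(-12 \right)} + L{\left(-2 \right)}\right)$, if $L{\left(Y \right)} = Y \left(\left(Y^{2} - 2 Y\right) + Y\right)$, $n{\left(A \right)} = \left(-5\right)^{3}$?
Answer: $3836$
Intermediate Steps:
$n{\left(A \right)} = -125$
$L{\left(Y \right)} = Y \left(Y^{2} - Y\right)$
$- 28 \left(n{\left(-12 \right)} + L{\left(-2 \right)}\right) = - 28 \left(-125 + \left(-2\right)^{2} \left(-1 - 2\right)\right) = - 28 \left(-125 + 4 \left(-3\right)\right) = - 28 \left(-125 - 12\right) = \left(-28\right) \left(-137\right) = 3836$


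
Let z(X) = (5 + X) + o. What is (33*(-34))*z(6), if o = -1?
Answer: -11220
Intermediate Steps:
z(X) = 4 + X (z(X) = (5 + X) - 1 = 4 + X)
(33*(-34))*z(6) = (33*(-34))*(4 + 6) = -1122*10 = -11220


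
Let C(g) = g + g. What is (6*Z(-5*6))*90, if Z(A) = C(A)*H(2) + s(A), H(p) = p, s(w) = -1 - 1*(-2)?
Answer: -64260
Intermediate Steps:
s(w) = 1 (s(w) = -1 + 2 = 1)
C(g) = 2*g
Z(A) = 1 + 4*A (Z(A) = (2*A)*2 + 1 = 4*A + 1 = 1 + 4*A)
(6*Z(-5*6))*90 = (6*(1 + 4*(-5*6)))*90 = (6*(1 + 4*(-30)))*90 = (6*(1 - 120))*90 = (6*(-119))*90 = -714*90 = -64260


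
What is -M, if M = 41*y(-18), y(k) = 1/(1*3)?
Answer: -41/3 ≈ -13.667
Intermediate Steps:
y(k) = ⅓ (y(k) = 1/3 = ⅓)
M = 41/3 (M = 41*(⅓) = 41/3 ≈ 13.667)
-M = -1*41/3 = -41/3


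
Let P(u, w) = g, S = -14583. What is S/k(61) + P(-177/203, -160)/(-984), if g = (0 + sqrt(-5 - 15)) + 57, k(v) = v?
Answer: -4784383/20008 - I*sqrt(5)/492 ≈ -239.12 - 0.0045449*I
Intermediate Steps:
g = 57 + 2*I*sqrt(5) (g = (0 + sqrt(-20)) + 57 = (0 + 2*I*sqrt(5)) + 57 = 2*I*sqrt(5) + 57 = 57 + 2*I*sqrt(5) ≈ 57.0 + 4.4721*I)
P(u, w) = 57 + 2*I*sqrt(5)
S/k(61) + P(-177/203, -160)/(-984) = -14583/61 + (57 + 2*I*sqrt(5))/(-984) = -14583*1/61 + (57 + 2*I*sqrt(5))*(-1/984) = -14583/61 + (-19/328 - I*sqrt(5)/492) = -4784383/20008 - I*sqrt(5)/492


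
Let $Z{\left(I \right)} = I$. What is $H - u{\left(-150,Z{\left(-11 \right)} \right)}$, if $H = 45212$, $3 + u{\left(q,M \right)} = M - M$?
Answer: $45215$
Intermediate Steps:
$u{\left(q,M \right)} = -3$ ($u{\left(q,M \right)} = -3 + \left(M - M\right) = -3 + 0 = -3$)
$H - u{\left(-150,Z{\left(-11 \right)} \right)} = 45212 - -3 = 45212 + 3 = 45215$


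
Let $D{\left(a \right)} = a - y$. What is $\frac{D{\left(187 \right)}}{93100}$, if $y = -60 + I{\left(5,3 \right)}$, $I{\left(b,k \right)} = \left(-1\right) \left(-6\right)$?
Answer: $\frac{241}{93100} \approx 0.0025886$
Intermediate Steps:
$I{\left(b,k \right)} = 6$
$y = -54$ ($y = -60 + 6 = -54$)
$D{\left(a \right)} = 54 + a$ ($D{\left(a \right)} = a - -54 = a + 54 = 54 + a$)
$\frac{D{\left(187 \right)}}{93100} = \frac{54 + 187}{93100} = 241 \cdot \frac{1}{93100} = \frac{241}{93100}$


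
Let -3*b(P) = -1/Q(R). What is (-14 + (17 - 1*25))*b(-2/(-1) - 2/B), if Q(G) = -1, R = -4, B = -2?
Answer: 22/3 ≈ 7.3333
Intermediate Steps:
b(P) = -1/3 (b(P) = -(-1)/(3*(-1)) = -(-1)*(-1)/3 = -1/3*1 = -1/3)
(-14 + (17 - 1*25))*b(-2/(-1) - 2/B) = (-14 + (17 - 1*25))*(-1/3) = (-14 + (17 - 25))*(-1/3) = (-14 - 8)*(-1/3) = -22*(-1/3) = 22/3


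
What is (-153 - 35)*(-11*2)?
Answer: 4136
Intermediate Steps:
(-153 - 35)*(-11*2) = -188*(-22) = 4136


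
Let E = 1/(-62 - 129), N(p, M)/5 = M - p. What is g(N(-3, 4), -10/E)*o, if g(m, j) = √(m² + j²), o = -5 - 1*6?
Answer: -55*√145973 ≈ -21014.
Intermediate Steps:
N(p, M) = -5*p + 5*M (N(p, M) = 5*(M - p) = -5*p + 5*M)
o = -11 (o = -5 - 6 = -11)
E = -1/191 (E = 1/(-191) = -1/191 ≈ -0.0052356)
g(m, j) = √(j² + m²)
g(N(-3, 4), -10/E)*o = √((-10/(-1/191))² + (-5*(-3) + 5*4)²)*(-11) = √((-10*(-191))² + (15 + 20)²)*(-11) = √(1910² + 35²)*(-11) = √(3648100 + 1225)*(-11) = √3649325*(-11) = (5*√145973)*(-11) = -55*√145973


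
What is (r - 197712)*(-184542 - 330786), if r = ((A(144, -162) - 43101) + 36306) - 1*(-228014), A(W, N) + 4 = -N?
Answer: -12195237120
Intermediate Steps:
A(W, N) = -4 - N
r = 221377 (r = (((-4 - 1*(-162)) - 43101) + 36306) - 1*(-228014) = (((-4 + 162) - 43101) + 36306) + 228014 = ((158 - 43101) + 36306) + 228014 = (-42943 + 36306) + 228014 = -6637 + 228014 = 221377)
(r - 197712)*(-184542 - 330786) = (221377 - 197712)*(-184542 - 330786) = 23665*(-515328) = -12195237120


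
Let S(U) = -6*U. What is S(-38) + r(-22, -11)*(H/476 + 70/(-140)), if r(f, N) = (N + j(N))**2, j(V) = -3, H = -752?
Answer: -3054/17 ≈ -179.65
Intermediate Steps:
r(f, N) = (-3 + N)**2 (r(f, N) = (N - 3)**2 = (-3 + N)**2)
S(-38) + r(-22, -11)*(H/476 + 70/(-140)) = -6*(-38) + (-3 - 11)**2*(-752/476 + 70/(-140)) = 228 + (-14)**2*(-752*1/476 + 70*(-1/140)) = 228 + 196*(-188/119 - 1/2) = 228 + 196*(-495/238) = 228 - 6930/17 = -3054/17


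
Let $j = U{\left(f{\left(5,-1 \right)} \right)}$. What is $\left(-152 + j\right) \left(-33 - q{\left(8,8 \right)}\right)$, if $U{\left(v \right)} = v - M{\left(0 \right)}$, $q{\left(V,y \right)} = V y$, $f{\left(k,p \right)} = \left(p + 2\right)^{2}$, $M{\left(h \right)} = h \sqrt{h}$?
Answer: $14647$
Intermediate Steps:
$M{\left(h \right)} = h^{\frac{3}{2}}$
$f{\left(k,p \right)} = \left(2 + p\right)^{2}$
$U{\left(v \right)} = v$ ($U{\left(v \right)} = v - 0^{\frac{3}{2}} = v - 0 = v + 0 = v$)
$j = 1$ ($j = \left(2 - 1\right)^{2} = 1^{2} = 1$)
$\left(-152 + j\right) \left(-33 - q{\left(8,8 \right)}\right) = \left(-152 + 1\right) \left(-33 - 8 \cdot 8\right) = - 151 \left(-33 - 64\right) = \left(-151\right) \left(-97\right) = 14647$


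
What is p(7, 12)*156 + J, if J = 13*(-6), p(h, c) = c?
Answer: 1794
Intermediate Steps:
J = -78
p(7, 12)*156 + J = 12*156 - 78 = 1872 - 78 = 1794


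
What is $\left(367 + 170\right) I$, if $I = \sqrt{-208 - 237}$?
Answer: $537 i \sqrt{445} \approx 11328.0 i$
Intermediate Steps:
$I = i \sqrt{445}$ ($I = \sqrt{-445} = i \sqrt{445} \approx 21.095 i$)
$\left(367 + 170\right) I = \left(367 + 170\right) i \sqrt{445} = 537 i \sqrt{445}$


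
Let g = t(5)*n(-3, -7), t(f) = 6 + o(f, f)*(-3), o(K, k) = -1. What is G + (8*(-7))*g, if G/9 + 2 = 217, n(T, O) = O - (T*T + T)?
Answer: 8487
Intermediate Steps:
t(f) = 9 (t(f) = 6 - 1*(-3) = 6 + 3 = 9)
n(T, O) = O - T - T² (n(T, O) = O - (T² + T) = O - (T + T²) = O + (-T - T²) = O - T - T²)
G = 1935 (G = -18 + 9*217 = -18 + 1953 = 1935)
g = -117 (g = 9*(-7 - 1*(-3) - 1*(-3)²) = 9*(-7 + 3 - 1*9) = 9*(-7 + 3 - 9) = 9*(-13) = -117)
G + (8*(-7))*g = 1935 + (8*(-7))*(-117) = 1935 - 56*(-117) = 1935 + 6552 = 8487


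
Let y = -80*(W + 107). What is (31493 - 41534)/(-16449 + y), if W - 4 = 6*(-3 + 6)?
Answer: 3347/8923 ≈ 0.37510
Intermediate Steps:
W = 22 (W = 4 + 6*(-3 + 6) = 4 + 6*3 = 4 + 18 = 22)
y = -10320 (y = -80*(22 + 107) = -80*129 = -10320)
(31493 - 41534)/(-16449 + y) = (31493 - 41534)/(-16449 - 10320) = -10041/(-26769) = -10041*(-1/26769) = 3347/8923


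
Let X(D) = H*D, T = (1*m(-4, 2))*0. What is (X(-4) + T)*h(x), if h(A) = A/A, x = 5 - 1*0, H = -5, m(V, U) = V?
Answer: 20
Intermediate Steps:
x = 5 (x = 5 + 0 = 5)
T = 0 (T = (1*(-4))*0 = -4*0 = 0)
h(A) = 1
X(D) = -5*D
(X(-4) + T)*h(x) = (-5*(-4) + 0)*1 = (20 + 0)*1 = 20*1 = 20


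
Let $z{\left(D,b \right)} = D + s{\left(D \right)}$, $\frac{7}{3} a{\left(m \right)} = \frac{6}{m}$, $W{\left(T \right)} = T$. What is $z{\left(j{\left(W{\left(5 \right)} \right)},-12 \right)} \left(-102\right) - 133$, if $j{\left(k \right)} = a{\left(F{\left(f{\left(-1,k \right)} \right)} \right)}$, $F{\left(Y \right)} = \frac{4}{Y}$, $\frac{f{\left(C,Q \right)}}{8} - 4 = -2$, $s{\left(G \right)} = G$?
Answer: $- \frac{15619}{7} \approx -2231.3$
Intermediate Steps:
$f{\left(C,Q \right)} = 16$ ($f{\left(C,Q \right)} = 32 + 8 \left(-2\right) = 32 - 16 = 16$)
$a{\left(m \right)} = \frac{18}{7 m}$ ($a{\left(m \right)} = \frac{3 \frac{6}{m}}{7} = \frac{18}{7 m}$)
$j{\left(k \right)} = \frac{72}{7}$ ($j{\left(k \right)} = \frac{18}{7 \cdot \frac{4}{16}} = \frac{18}{7 \cdot 4 \cdot \frac{1}{16}} = \frac{18 \frac{1}{\frac{1}{4}}}{7} = \frac{18}{7} \cdot 4 = \frac{72}{7}$)
$z{\left(D,b \right)} = 2 D$ ($z{\left(D,b \right)} = D + D = 2 D$)
$z{\left(j{\left(W{\left(5 \right)} \right)},-12 \right)} \left(-102\right) - 133 = 2 \cdot \frac{72}{7} \left(-102\right) - 133 = \frac{144}{7} \left(-102\right) - 133 = - \frac{14688}{7} - 133 = - \frac{15619}{7}$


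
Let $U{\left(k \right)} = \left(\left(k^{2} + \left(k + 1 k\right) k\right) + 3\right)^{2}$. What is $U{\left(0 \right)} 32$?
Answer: $288$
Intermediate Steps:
$U{\left(k \right)} = \left(3 + 3 k^{2}\right)^{2}$ ($U{\left(k \right)} = \left(\left(k^{2} + \left(k + k\right) k\right) + 3\right)^{2} = \left(\left(k^{2} + 2 k k\right) + 3\right)^{2} = \left(\left(k^{2} + 2 k^{2}\right) + 3\right)^{2} = \left(3 k^{2} + 3\right)^{2} = \left(3 + 3 k^{2}\right)^{2}$)
$U{\left(0 \right)} 32 = 9 \left(1 + 0^{2}\right)^{2} \cdot 32 = 9 \left(1 + 0\right)^{2} \cdot 32 = 9 \cdot 1^{2} \cdot 32 = 9 \cdot 1 \cdot 32 = 9 \cdot 32 = 288$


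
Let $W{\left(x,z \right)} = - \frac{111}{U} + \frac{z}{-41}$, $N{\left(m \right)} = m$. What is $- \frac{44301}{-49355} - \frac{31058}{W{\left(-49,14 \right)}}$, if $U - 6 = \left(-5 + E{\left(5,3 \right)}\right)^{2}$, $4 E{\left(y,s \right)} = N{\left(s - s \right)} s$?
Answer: $\frac{77939821895}{9841387} \approx 7919.6$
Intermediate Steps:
$E{\left(y,s \right)} = 0$ ($E{\left(y,s \right)} = \frac{\left(s - s\right) s}{4} = \frac{0 s}{4} = \frac{1}{4} \cdot 0 = 0$)
$U = 31$ ($U = 6 + \left(-5 + 0\right)^{2} = 6 + \left(-5\right)^{2} = 6 + 25 = 31$)
$W{\left(x,z \right)} = - \frac{111}{31} - \frac{z}{41}$ ($W{\left(x,z \right)} = - \frac{111}{31} + \frac{z}{-41} = \left(-111\right) \frac{1}{31} + z \left(- \frac{1}{41}\right) = - \frac{111}{31} - \frac{z}{41}$)
$- \frac{44301}{-49355} - \frac{31058}{W{\left(-49,14 \right)}} = - \frac{44301}{-49355} - \frac{31058}{- \frac{111}{31} - \frac{14}{41}} = \left(-44301\right) \left(- \frac{1}{49355}\right) - \frac{31058}{- \frac{111}{31} - \frac{14}{41}} = \frac{44301}{49355} - \frac{31058}{- \frac{4985}{1271}} = \frac{44301}{49355} - - \frac{39474718}{4985} = \frac{44301}{49355} + \frac{39474718}{4985} = \frac{77939821895}{9841387}$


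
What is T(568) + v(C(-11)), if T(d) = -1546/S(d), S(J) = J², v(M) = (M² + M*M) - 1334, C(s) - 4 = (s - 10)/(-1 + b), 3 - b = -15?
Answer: -61477517093/46619168 ≈ -1318.7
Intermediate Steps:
b = 18 (b = 3 - 1*(-15) = 3 + 15 = 18)
C(s) = 58/17 + s/17 (C(s) = 4 + (s - 10)/(-1 + 18) = 4 + (-10 + s)/17 = 4 + (-10 + s)*(1/17) = 4 + (-10/17 + s/17) = 58/17 + s/17)
v(M) = -1334 + 2*M² (v(M) = (M² + M²) - 1334 = 2*M² - 1334 = -1334 + 2*M²)
T(d) = -1546/d²
T(568) + v(C(-11)) = -1546/568² + (-1334 + 2*(58/17 + (1/17)*(-11))²) = -1546*1/322624 + (-1334 + 2*(58/17 - 11/17)²) = -773/161312 + (-1334 + 2*(47/17)²) = -773/161312 + (-1334 + 2*(2209/289)) = -773/161312 + (-1334 + 4418/289) = -773/161312 - 381108/289 = -61477517093/46619168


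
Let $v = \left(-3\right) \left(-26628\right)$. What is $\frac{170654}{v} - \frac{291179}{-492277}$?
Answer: $\frac{53634791197}{19662527934} \approx 2.7278$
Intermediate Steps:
$v = 79884$
$\frac{170654}{v} - \frac{291179}{-492277} = \frac{170654}{79884} - \frac{291179}{-492277} = 170654 \cdot \frac{1}{79884} - - \frac{291179}{492277} = \frac{85327}{39942} + \frac{291179}{492277} = \frac{53634791197}{19662527934}$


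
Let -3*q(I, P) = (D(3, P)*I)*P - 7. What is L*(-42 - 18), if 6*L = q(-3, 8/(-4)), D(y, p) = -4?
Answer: -310/3 ≈ -103.33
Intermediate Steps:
q(I, P) = 7/3 + 4*I*P/3 (q(I, P) = -((-4*I)*P - 7)/3 = -(-4*I*P - 7)/3 = -(-7 - 4*I*P)/3 = 7/3 + 4*I*P/3)
L = 31/18 (L = (7/3 + (4/3)*(-3)*(8/(-4)))/6 = (7/3 + (4/3)*(-3)*(8*(-1/4)))/6 = (7/3 + (4/3)*(-3)*(-2))/6 = (7/3 + 8)/6 = (1/6)*(31/3) = 31/18 ≈ 1.7222)
L*(-42 - 18) = 31*(-42 - 18)/18 = (31/18)*(-60) = -310/3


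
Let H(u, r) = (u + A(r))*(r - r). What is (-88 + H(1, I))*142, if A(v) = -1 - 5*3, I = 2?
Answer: -12496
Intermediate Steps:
A(v) = -16 (A(v) = -1 - 15 = -16)
H(u, r) = 0 (H(u, r) = (u - 16)*(r - r) = (-16 + u)*0 = 0)
(-88 + H(1, I))*142 = (-88 + 0)*142 = -88*142 = -12496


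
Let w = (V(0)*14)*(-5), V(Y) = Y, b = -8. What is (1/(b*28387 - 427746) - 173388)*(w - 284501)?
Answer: 32302739908041197/654842 ≈ 4.9329e+10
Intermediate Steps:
w = 0 (w = (0*14)*(-5) = 0*(-5) = 0)
(1/(b*28387 - 427746) - 173388)*(w - 284501) = (1/(-8*28387 - 427746) - 173388)*(0 - 284501) = (1/(-227096 - 427746) - 173388)*(-284501) = (1/(-654842) - 173388)*(-284501) = (-1/654842 - 173388)*(-284501) = -113541744697/654842*(-284501) = 32302739908041197/654842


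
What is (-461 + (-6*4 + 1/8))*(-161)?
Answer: 624519/8 ≈ 78065.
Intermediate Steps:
(-461 + (-6*4 + 1/8))*(-161) = (-461 + (-24 + 1*(⅛)))*(-161) = (-461 + (-24 + ⅛))*(-161) = (-461 - 191/8)*(-161) = -3879/8*(-161) = 624519/8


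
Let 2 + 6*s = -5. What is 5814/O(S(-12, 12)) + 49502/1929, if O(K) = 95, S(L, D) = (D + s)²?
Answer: 837784/9645 ≈ 86.862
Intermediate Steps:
s = -7/6 (s = -⅓ + (⅙)*(-5) = -⅓ - ⅚ = -7/6 ≈ -1.1667)
S(L, D) = (-7/6 + D)² (S(L, D) = (D - 7/6)² = (-7/6 + D)²)
5814/O(S(-12, 12)) + 49502/1929 = 5814/95 + 49502/1929 = 5814*(1/95) + 49502*(1/1929) = 306/5 + 49502/1929 = 837784/9645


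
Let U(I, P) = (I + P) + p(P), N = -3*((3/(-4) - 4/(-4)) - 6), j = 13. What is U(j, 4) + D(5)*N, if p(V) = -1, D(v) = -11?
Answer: -695/4 ≈ -173.75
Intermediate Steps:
N = 69/4 (N = -3*((3*(-¼) - 4*(-¼)) - 6) = -3*((-¾ + 1) - 6) = -3*(¼ - 6) = -3*(-23/4) = 69/4 ≈ 17.250)
U(I, P) = -1 + I + P (U(I, P) = (I + P) - 1 = -1 + I + P)
U(j, 4) + D(5)*N = (-1 + 13 + 4) - 11*69/4 = 16 - 759/4 = -695/4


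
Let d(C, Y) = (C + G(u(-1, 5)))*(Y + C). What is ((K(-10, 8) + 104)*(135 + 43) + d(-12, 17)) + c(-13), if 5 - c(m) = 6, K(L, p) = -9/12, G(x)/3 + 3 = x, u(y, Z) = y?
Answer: 36515/2 ≈ 18258.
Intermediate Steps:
G(x) = -9 + 3*x
K(L, p) = -3/4 (K(L, p) = -9*1/12 = -3/4)
c(m) = -1 (c(m) = 5 - 1*6 = 5 - 6 = -1)
d(C, Y) = (-12 + C)*(C + Y) (d(C, Y) = (C + (-9 + 3*(-1)))*(Y + C) = (C + (-9 - 3))*(C + Y) = (C - 12)*(C + Y) = (-12 + C)*(C + Y))
((K(-10, 8) + 104)*(135 + 43) + d(-12, 17)) + c(-13) = ((-3/4 + 104)*(135 + 43) + ((-12)**2 - 12*(-12) - 12*17 - 12*17)) - 1 = ((413/4)*178 + (144 + 144 - 204 - 204)) - 1 = (36757/2 - 120) - 1 = 36517/2 - 1 = 36515/2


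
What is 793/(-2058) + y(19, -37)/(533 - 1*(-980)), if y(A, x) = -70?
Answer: -1343869/3113754 ≈ -0.43159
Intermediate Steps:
793/(-2058) + y(19, -37)/(533 - 1*(-980)) = 793/(-2058) - 70/(533 - 1*(-980)) = 793*(-1/2058) - 70/(533 + 980) = -793/2058 - 70/1513 = -1343869/3113754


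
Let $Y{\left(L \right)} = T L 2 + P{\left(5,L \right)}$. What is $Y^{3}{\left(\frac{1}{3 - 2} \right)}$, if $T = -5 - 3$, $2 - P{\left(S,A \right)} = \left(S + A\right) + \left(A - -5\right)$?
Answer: $-17576$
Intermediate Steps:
$P{\left(S,A \right)} = -3 - S - 2 A$ ($P{\left(S,A \right)} = 2 - \left(\left(S + A\right) + \left(A - -5\right)\right) = 2 - \left(\left(A + S\right) + \left(A + 5\right)\right) = 2 - \left(\left(A + S\right) + \left(5 + A\right)\right) = 2 - \left(5 + S + 2 A\right) = -3 - S - 2 A$)
$T = -8$
$Y{\left(L \right)} = -8 - 18 L$ ($Y{\left(L \right)} = - 8 L 2 - \left(8 + 2 L\right) = - 8 \cdot 2 L - \left(8 + 2 L\right) = - 16 L - \left(8 + 2 L\right) = -8 - 18 L$)
$Y^{3}{\left(\frac{1}{3 - 2} \right)} = \left(-8 - \frac{18}{3 - 2}\right)^{3} = \left(-8 - \frac{18}{1}\right)^{3} = \left(-8 - 18\right)^{3} = \left(-26\right)^{3} = -17576$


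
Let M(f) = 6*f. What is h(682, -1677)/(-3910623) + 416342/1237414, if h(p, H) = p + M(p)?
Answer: 811124593315/2419529824461 ≈ 0.33524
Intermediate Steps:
h(p, H) = 7*p (h(p, H) = p + 6*p = 7*p)
h(682, -1677)/(-3910623) + 416342/1237414 = (7*682)/(-3910623) + 416342/1237414 = 4774*(-1/3910623) + 416342*(1/1237414) = -4774/3910623 + 208171/618707 = 811124593315/2419529824461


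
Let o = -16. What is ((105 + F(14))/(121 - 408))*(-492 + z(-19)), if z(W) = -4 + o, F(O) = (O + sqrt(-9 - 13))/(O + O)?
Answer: 54016/287 + 128*I*sqrt(22)/2009 ≈ 188.21 + 0.29884*I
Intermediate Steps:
F(O) = (O + I*sqrt(22))/(2*O) (F(O) = (O + sqrt(-22))/((2*O)) = (O + I*sqrt(22))*(1/(2*O)) = (O + I*sqrt(22))/(2*O))
z(W) = -20 (z(W) = -4 - 16 = -20)
((105 + F(14))/(121 - 408))*(-492 + z(-19)) = ((105 + (1/2)*(14 + I*sqrt(22))/14)/(121 - 408))*(-492 - 20) = ((105 + (1/2)*(1/14)*(14 + I*sqrt(22)))/(-287))*(-512) = ((105 + (1/2 + I*sqrt(22)/28))*(-1/287))*(-512) = ((211/2 + I*sqrt(22)/28)*(-1/287))*(-512) = (-211/574 - I*sqrt(22)/8036)*(-512) = 54016/287 + 128*I*sqrt(22)/2009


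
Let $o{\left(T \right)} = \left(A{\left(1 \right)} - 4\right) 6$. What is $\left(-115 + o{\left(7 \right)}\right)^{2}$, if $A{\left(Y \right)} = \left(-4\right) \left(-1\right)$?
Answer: $13225$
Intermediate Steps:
$A{\left(Y \right)} = 4$
$o{\left(T \right)} = 0$ ($o{\left(T \right)} = \left(4 - 4\right) 6 = 0 \cdot 6 = 0$)
$\left(-115 + o{\left(7 \right)}\right)^{2} = \left(-115 + 0\right)^{2} = \left(-115\right)^{2} = 13225$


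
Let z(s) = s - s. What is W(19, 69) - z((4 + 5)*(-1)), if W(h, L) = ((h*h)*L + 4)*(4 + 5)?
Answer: 224217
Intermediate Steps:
W(h, L) = 36 + 9*L*h**2 (W(h, L) = (h**2*L + 4)*9 = (L*h**2 + 4)*9 = (4 + L*h**2)*9 = 36 + 9*L*h**2)
z(s) = 0
W(19, 69) - z((4 + 5)*(-1)) = (36 + 9*69*19**2) - 1*0 = (36 + 9*69*361) + 0 = (36 + 224181) + 0 = 224217 + 0 = 224217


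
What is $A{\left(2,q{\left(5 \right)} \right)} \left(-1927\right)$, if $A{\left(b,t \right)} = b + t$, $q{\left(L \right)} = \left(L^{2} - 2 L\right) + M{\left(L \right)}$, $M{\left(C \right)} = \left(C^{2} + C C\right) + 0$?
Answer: $-129109$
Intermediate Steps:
$M{\left(C \right)} = 2 C^{2}$ ($M{\left(C \right)} = \left(C^{2} + C^{2}\right) + 0 = 2 C^{2} + 0 = 2 C^{2}$)
$q{\left(L \right)} = - 2 L + 3 L^{2}$ ($q{\left(L \right)} = \left(L^{2} - 2 L\right) + 2 L^{2} = - 2 L + 3 L^{2}$)
$A{\left(2,q{\left(5 \right)} \right)} \left(-1927\right) = \left(2 + 5 \left(-2 + 3 \cdot 5\right)\right) \left(-1927\right) = \left(2 + 5 \left(-2 + 15\right)\right) \left(-1927\right) = \left(2 + 5 \cdot 13\right) \left(-1927\right) = \left(2 + 65\right) \left(-1927\right) = 67 \left(-1927\right) = -129109$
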